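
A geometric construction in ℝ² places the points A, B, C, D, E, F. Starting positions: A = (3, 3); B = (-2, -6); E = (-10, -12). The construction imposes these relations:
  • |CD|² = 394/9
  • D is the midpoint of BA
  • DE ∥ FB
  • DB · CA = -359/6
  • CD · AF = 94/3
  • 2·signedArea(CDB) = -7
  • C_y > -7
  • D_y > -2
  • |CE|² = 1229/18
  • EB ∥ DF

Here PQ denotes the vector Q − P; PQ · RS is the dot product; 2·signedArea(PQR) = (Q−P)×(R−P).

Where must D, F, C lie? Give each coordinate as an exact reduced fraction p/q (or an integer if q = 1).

1. D_x = 1/2  [D is the midpoint of BA]
2. D_y = -3/2  [D is the midpoint of BA]
   → D = (1/2, -3/2)
3. F_x = 17/2  [DE ∥ FB ∩ EB ∥ DF]
4. F_y = 9/2  [DE ∥ FB ∩ EB ∥ DF]
   → F = (17/2, 9/2)
5. C_x = -23/6  [2·signedArea(CDB) = -7 ∩ DB · CA = -359/6]
6. C_y = -13/2  [2·signedArea(CDB) = -7 ∩ DB · CA = -359/6]
   → C = (-23/6, -13/2)

C = (-23/6, -13/2)
D = (1/2, -3/2)
F = (17/2, 9/2)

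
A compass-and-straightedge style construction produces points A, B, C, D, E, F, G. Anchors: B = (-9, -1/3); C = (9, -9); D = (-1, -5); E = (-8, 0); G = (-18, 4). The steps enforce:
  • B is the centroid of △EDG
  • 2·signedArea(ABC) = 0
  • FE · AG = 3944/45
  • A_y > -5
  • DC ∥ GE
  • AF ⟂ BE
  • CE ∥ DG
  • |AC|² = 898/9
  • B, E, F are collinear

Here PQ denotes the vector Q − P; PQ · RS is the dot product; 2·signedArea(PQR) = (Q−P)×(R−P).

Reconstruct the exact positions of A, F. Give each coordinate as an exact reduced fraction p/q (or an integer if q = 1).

1. A_x = 0  [line 26/3·x + 18·y + 84 = 0 ∩ |AC|² = 898/9]
2. A_y = -14/3  [line 26/3·x + 18·y + 84 = 0 ∩ |AC|² = 898/9]
   → A = (0, -14/3)
3. F_x = -11/5  [B, E, F are collinear ∩ AF ⟂ BE]
4. F_y = 29/15  [B, E, F are collinear ∩ AF ⟂ BE]
   → F = (-11/5, 29/15)

A = (0, -14/3)
F = (-11/5, 29/15)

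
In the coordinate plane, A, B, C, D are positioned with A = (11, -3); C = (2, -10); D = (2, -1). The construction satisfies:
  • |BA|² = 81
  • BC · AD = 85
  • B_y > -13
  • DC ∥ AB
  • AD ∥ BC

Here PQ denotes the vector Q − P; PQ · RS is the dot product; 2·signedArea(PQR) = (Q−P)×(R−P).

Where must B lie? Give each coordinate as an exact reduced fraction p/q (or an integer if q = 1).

1. B_x = 11  [AD ∥ BC ∩ DC ∥ AB]
2. B_y = -12  [AD ∥ BC ∩ DC ∥ AB]
   → B = (11, -12)

B = (11, -12)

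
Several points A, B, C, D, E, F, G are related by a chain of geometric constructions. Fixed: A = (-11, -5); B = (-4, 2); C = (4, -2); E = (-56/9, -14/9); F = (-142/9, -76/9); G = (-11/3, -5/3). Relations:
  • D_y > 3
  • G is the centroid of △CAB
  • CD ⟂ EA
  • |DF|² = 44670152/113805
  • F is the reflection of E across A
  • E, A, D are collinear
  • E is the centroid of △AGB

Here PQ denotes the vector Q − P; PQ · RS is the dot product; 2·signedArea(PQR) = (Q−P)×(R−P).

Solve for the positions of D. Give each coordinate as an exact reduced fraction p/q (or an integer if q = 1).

D = (412/1405, 4414/1405)

1. D_x = 412/1405  [E, A, D are collinear ∩ CD ⟂ EA]
2. D_y = 4414/1405  [E, A, D are collinear ∩ CD ⟂ EA]
   → D = (412/1405, 4414/1405)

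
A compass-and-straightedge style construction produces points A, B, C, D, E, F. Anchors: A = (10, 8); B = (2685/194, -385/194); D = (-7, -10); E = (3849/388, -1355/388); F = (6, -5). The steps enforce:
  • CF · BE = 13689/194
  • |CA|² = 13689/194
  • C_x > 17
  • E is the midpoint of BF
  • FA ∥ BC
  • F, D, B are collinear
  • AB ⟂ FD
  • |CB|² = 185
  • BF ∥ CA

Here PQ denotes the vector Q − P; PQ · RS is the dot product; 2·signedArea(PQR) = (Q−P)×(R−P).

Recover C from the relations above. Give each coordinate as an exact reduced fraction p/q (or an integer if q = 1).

C = (3461/194, 2137/194)

1. C_x = 3461/194  [BF ∥ CA ∩ FA ∥ BC]
2. C_y = 2137/194  [BF ∥ CA ∩ FA ∥ BC]
   → C = (3461/194, 2137/194)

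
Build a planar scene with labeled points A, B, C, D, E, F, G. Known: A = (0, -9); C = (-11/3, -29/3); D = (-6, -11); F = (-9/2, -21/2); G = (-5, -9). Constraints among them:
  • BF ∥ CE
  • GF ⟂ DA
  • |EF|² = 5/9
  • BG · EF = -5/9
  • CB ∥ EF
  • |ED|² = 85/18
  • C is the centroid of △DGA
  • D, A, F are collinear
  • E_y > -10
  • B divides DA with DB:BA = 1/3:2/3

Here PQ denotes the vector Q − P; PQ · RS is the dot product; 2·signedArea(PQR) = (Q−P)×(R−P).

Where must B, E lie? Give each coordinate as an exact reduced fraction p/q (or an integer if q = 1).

B = (-4, -31/3)
E = (-25/6, -59/6)

1. B_x = -4  [B divides DA with DB:BA = 1/3:2/3]
2. B_y = -31/3  [B divides DA with DB:BA = 1/3:2/3]
   → B = (-4, -31/3)
3. E_x = -25/6  [CB ∥ EF ∩ BF ∥ CE]
4. E_y = -59/6  [CB ∥ EF ∩ BF ∥ CE]
   → E = (-25/6, -59/6)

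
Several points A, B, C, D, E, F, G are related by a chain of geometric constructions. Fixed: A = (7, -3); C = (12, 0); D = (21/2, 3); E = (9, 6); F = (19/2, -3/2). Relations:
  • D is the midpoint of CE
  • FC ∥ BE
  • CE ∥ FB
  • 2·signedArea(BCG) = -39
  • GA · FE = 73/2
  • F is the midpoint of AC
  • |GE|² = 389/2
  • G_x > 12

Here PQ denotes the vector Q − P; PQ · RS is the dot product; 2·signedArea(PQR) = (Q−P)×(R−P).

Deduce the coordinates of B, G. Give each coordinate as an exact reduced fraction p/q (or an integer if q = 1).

1. B_x = 13/2  [FC ∥ BE ∩ CE ∥ FB]
2. B_y = 9/2  [FC ∥ BE ∩ CE ∥ FB]
   → B = (13/2, 9/2)
3. G_x = 25/2  [GA · FE = 73/2 ∩ 2·signedArea(BCG) = -39]
4. G_y = -15/2  [GA · FE = 73/2 ∩ 2·signedArea(BCG) = -39]
   → G = (25/2, -15/2)

B = (13/2, 9/2)
G = (25/2, -15/2)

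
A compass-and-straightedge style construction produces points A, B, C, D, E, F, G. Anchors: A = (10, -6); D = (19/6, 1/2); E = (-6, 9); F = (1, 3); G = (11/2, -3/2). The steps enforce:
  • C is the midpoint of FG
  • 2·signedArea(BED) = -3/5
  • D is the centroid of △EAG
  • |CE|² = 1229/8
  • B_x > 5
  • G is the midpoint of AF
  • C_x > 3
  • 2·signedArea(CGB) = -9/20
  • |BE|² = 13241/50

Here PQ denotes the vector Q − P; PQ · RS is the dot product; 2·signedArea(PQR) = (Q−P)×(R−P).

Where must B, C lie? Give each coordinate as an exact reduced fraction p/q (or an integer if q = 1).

B = (59/10, -21/10)
C = (13/4, 3/4)

1. B_x = 59/10  [line 17/2·x + 55/6·y + -309/10 = 0 ∩ |BE|² = 13241/50]
2. B_y = -21/10  [line 17/2·x + 55/6·y + -309/10 = 0 ∩ |BE|² = 13241/50]
   → B = (59/10, -21/10)
3. C_x = 13/4  [C is the midpoint of FG]
4. C_y = 3/4  [C is the midpoint of FG]
   → C = (13/4, 3/4)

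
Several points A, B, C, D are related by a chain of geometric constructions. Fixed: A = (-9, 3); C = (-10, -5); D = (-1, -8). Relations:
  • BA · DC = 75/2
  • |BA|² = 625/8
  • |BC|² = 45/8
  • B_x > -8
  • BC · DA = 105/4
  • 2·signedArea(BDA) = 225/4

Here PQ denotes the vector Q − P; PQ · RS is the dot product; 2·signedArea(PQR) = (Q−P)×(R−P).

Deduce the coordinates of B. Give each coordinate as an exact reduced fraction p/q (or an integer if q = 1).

1. B_x = -31/4  [BC · DA = 105/4 ∩ BA · DC = 75/2]
2. B_y = -23/4  [BC · DA = 105/4 ∩ BA · DC = 75/2]
   → B = (-31/4, -23/4)

B = (-31/4, -23/4)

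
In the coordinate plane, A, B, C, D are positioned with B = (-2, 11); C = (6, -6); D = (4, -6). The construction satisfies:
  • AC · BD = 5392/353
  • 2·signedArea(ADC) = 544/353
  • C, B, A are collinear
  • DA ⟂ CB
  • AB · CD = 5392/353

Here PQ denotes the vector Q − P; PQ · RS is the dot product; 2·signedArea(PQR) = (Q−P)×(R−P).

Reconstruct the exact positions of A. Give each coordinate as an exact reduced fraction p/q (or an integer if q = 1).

A = (1990/353, -1846/353)

1. A_x = 1990/353  [C, B, A are collinear ∩ DA ⟂ CB]
2. A_y = -1846/353  [C, B, A are collinear ∩ DA ⟂ CB]
   → A = (1990/353, -1846/353)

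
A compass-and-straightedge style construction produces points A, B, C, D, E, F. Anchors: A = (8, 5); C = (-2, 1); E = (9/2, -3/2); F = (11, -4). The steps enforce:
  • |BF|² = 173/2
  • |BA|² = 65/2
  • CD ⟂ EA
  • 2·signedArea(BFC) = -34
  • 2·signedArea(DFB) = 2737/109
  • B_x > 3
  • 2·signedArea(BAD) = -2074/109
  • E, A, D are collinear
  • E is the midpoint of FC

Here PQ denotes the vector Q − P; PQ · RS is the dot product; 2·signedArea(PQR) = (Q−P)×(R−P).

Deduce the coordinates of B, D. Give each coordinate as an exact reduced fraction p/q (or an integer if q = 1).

B = (7/2, 3/2)
D = (445/109, -248/109)

1. D_x = 445/109  [E, A, D are collinear ∩ CD ⟂ EA]
2. D_y = -248/109  [E, A, D are collinear ∩ CD ⟂ EA]
   → D = (445/109, -248/109)
3. B_x = 7/2  [2·signedArea(BAD) = -2074/109 ∩ 2·signedArea(DFB) = 2737/109]
4. B_y = 3/2  [2·signedArea(BAD) = -2074/109 ∩ 2·signedArea(DFB) = 2737/109]
   → B = (7/2, 3/2)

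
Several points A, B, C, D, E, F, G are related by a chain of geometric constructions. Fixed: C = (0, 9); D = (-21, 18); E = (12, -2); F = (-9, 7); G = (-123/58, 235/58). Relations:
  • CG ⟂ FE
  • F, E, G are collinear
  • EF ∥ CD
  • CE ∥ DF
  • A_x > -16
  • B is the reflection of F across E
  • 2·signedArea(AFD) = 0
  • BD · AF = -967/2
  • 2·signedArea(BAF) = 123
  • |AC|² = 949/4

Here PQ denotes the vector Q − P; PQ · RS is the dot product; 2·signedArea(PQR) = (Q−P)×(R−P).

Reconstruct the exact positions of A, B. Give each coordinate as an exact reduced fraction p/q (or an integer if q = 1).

A = (-15, 25/2)
B = (33, -11)

1. B_x = 33  [B is the reflection of F across E]
2. B_y = -11  [B is the reflection of F across E]
   → B = (33, -11)
3. A_x = -15  [2·signedArea(AFD) = 0 ∩ 2·signedArea(BAF) = 123]
4. A_y = 25/2  [2·signedArea(AFD) = 0 ∩ 2·signedArea(BAF) = 123]
   → A = (-15, 25/2)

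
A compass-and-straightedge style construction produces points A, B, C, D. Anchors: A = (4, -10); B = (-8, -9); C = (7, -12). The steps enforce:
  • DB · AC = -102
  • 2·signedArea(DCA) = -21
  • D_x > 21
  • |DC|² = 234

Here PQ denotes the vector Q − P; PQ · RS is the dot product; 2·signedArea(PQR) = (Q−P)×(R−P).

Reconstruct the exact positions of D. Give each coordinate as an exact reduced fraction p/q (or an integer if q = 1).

1. D_x = 22  [DB · AC = -102 ∩ 2·signedArea(DCA) = -21]
2. D_y = -15  [DB · AC = -102 ∩ 2·signedArea(DCA) = -21]
   → D = (22, -15)

D = (22, -15)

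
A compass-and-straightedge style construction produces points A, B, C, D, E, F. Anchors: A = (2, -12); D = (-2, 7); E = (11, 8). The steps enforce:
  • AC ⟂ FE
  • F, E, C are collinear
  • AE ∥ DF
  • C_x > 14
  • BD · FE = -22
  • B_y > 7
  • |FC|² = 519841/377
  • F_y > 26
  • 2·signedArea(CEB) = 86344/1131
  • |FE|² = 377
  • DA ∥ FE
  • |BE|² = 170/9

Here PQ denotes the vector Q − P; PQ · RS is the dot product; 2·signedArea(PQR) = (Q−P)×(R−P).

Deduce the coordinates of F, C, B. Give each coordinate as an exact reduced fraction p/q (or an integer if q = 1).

1. F_x = 7  [DA ∥ FE ∩ AE ∥ DF]
2. F_y = 27  [DA ∥ FE ∩ AE ∥ DF]
   → F = (7, 27)
3. C_x = 5523/377  [F, E, C are collinear ∩ AC ⟂ FE]
4. C_y = -3520/377  [F, E, C are collinear ∩ AC ⟂ FE]
   → C = (5523/377, -3520/377)
5. B_x = 20/3  [BD · FE = -22 ∩ 2·signedArea(CEB) = 86344/1131]
6. B_y = 23/3  [BD · FE = -22 ∩ 2·signedArea(CEB) = 86344/1131]
   → B = (20/3, 23/3)

B = (20/3, 23/3)
C = (5523/377, -3520/377)
F = (7, 27)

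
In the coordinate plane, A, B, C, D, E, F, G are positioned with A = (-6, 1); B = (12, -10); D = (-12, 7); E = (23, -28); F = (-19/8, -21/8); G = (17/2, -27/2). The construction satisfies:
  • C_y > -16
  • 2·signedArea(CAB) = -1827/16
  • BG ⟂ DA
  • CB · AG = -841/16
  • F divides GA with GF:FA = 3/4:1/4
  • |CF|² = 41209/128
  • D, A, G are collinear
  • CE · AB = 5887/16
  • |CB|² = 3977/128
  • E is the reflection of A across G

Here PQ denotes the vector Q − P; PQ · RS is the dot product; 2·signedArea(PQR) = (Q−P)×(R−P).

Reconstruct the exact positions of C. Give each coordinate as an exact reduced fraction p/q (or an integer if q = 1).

1. C_x = 165/16  [2·signedArea(CAB) = -1827/16 ∩ CE · AB = 5887/16]
2. C_y = -245/16  [2·signedArea(CAB) = -1827/16 ∩ CE · AB = 5887/16]
   → C = (165/16, -245/16)

C = (165/16, -245/16)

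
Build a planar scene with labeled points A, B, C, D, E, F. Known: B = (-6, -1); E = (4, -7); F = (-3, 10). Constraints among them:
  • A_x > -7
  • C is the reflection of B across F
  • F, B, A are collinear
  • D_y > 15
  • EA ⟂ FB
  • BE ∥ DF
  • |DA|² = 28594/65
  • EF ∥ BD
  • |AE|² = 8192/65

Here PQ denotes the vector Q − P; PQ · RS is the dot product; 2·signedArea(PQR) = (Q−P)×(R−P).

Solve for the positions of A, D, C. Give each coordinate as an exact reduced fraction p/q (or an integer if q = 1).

A = (-444/65, -263/65)
C = (0, 21)
D = (-13, 16)

1. A_x = -444/65  [F, B, A are collinear ∩ EA ⟂ FB]
2. A_y = -263/65  [F, B, A are collinear ∩ EA ⟂ FB]
   → A = (-444/65, -263/65)
3. D_x = -13  [BE ∥ DF ∩ EF ∥ BD]
4. D_y = 16  [BE ∥ DF ∩ EF ∥ BD]
   → D = (-13, 16)
5. C_x = 0  [C is the reflection of B across F]
6. C_y = 21  [C is the reflection of B across F]
   → C = (0, 21)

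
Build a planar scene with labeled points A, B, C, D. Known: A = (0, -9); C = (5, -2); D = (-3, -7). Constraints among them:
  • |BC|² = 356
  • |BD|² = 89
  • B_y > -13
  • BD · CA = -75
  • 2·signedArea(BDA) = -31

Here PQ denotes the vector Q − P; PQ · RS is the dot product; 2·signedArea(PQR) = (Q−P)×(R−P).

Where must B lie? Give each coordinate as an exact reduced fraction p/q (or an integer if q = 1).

1. B_x = -11  [BD · CA = -75 ∩ 2·signedArea(BDA) = -31]
2. B_y = -12  [BD · CA = -75 ∩ 2·signedArea(BDA) = -31]
   → B = (-11, -12)

B = (-11, -12)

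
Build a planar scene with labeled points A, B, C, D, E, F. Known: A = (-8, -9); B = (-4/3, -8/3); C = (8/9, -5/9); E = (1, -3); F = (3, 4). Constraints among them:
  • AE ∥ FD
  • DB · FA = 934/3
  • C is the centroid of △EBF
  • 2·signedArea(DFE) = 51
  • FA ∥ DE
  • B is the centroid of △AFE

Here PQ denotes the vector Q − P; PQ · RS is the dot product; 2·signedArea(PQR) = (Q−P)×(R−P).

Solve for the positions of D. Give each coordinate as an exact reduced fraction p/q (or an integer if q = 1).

D = (12, 10)

1. D_x = 12  [FA ∥ DE ∩ AE ∥ FD]
2. D_y = 10  [FA ∥ DE ∩ AE ∥ FD]
   → D = (12, 10)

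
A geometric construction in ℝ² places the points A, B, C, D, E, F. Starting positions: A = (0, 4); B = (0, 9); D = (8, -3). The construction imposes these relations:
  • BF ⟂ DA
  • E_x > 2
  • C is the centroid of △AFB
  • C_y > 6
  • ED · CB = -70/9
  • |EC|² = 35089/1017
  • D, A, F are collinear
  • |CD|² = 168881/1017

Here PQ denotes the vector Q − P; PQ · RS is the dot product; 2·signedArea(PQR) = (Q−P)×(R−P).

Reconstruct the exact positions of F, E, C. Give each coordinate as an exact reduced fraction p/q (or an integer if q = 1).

C = (-280/339, 722/113)
E = (8/3, 5/3)
F = (-280/113, 697/113)

1. F_x = -280/113  [D, A, F are collinear ∩ BF ⟂ DA]
2. F_y = 697/113  [D, A, F are collinear ∩ BF ⟂ DA]
   → F = (-280/113, 697/113)
3. C_x = -280/339  [C is the centroid of △AFB]
4. C_y = 722/113  [C is the centroid of △AFB]
   → C = (-280/339, 722/113)
5. E_x = 8/3  [line -280/339·x + -295/113·y + 6665/1017 = 0 ∩ |EC|² = 35089/1017]
6. E_y = 5/3  [line -280/339·x + -295/113·y + 6665/1017 = 0 ∩ |EC|² = 35089/1017]
   → E = (8/3, 5/3)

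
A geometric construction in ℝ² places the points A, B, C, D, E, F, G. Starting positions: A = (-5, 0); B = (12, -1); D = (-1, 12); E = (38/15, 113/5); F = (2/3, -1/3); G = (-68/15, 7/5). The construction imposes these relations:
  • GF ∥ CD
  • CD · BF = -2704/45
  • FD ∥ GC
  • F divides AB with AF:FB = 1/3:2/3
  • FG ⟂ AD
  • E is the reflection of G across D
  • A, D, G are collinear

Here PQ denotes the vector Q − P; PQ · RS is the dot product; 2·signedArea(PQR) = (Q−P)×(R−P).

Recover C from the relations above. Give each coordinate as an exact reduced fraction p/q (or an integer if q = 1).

C = (-31/5, 206/15)

1. C_x = -31/5  [GF ∥ CD ∩ FD ∥ GC]
2. C_y = 206/15  [GF ∥ CD ∩ FD ∥ GC]
   → C = (-31/5, 206/15)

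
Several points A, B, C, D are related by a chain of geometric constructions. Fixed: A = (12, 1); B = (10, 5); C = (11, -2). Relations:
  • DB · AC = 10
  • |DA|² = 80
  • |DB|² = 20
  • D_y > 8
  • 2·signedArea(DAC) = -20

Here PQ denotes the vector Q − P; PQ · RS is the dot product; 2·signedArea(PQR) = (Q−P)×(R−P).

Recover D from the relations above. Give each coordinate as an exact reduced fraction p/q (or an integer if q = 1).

1. D_x = 8  [2·signedArea(DAC) = -20 ∩ DB · AC = 10]
2. D_y = 9  [2·signedArea(DAC) = -20 ∩ DB · AC = 10]
   → D = (8, 9)

D = (8, 9)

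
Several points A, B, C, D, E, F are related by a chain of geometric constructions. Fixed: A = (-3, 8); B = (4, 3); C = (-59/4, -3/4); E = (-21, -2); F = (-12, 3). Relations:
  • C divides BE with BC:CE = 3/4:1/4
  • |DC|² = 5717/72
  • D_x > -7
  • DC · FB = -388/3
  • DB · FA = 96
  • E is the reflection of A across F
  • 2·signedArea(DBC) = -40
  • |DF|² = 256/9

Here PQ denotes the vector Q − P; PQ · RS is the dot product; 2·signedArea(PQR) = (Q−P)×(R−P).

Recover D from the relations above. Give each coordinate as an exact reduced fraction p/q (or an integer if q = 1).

1. D_x = -20/3  [2·signedArea(DBC) = -40 ∩ DB · FA = 96]
2. D_y = 3  [2·signedArea(DBC) = -40 ∩ DB · FA = 96]
   → D = (-20/3, 3)

D = (-20/3, 3)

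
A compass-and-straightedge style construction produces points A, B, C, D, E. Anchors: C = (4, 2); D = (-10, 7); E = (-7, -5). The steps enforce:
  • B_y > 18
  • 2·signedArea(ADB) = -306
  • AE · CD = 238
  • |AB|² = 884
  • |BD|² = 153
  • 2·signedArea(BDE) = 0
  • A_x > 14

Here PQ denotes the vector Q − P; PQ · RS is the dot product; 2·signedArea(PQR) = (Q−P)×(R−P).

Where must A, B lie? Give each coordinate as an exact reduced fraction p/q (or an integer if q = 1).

1. B_x = -13  [line 12·x + 3·y + 99 = 0 ∩ |BD|² = 153]
2. B_y = 19  [line 12·x + 3·y + 99 = 0 ∩ |BD|² = 153]
   → B = (-13, 19)
3. A_x = 15  [AE · CD = 238 ∩ 2·signedArea(ADB) = -306]
4. A_y = 9  [AE · CD = 238 ∩ 2·signedArea(ADB) = -306]
   → A = (15, 9)

A = (15, 9)
B = (-13, 19)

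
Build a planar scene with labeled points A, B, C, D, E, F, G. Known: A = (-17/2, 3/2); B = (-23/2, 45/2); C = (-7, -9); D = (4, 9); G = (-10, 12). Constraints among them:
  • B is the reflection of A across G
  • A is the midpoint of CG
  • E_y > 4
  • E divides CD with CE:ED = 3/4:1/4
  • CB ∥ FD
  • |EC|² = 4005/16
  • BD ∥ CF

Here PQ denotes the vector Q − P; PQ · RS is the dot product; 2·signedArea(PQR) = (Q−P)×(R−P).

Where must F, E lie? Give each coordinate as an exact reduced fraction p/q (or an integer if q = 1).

E = (5/4, 9/2)
F = (17/2, -45/2)

1. F_x = 17/2  [CB ∥ FD ∩ BD ∥ CF]
2. F_y = -45/2  [CB ∥ FD ∩ BD ∥ CF]
   → F = (17/2, -45/2)
3. E_x = 5/4  [E divides CD with CE:ED = 3/4:1/4]
4. E_y = 9/2  [E divides CD with CE:ED = 3/4:1/4]
   → E = (5/4, 9/2)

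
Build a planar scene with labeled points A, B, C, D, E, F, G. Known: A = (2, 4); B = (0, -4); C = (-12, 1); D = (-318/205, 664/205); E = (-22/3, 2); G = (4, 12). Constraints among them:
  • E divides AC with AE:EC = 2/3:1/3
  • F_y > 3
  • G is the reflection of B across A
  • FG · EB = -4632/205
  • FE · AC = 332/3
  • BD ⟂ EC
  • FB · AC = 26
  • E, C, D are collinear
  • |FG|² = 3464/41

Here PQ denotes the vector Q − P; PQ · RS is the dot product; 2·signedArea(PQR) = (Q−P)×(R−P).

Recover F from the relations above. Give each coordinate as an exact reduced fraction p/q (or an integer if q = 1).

F = (46/205, 742/205)

1. F_x = 46/205  [FB · AC = 26 ∩ FG · EB = -4632/205]
2. F_y = 742/205  [FB · AC = 26 ∩ FG · EB = -4632/205]
   → F = (46/205, 742/205)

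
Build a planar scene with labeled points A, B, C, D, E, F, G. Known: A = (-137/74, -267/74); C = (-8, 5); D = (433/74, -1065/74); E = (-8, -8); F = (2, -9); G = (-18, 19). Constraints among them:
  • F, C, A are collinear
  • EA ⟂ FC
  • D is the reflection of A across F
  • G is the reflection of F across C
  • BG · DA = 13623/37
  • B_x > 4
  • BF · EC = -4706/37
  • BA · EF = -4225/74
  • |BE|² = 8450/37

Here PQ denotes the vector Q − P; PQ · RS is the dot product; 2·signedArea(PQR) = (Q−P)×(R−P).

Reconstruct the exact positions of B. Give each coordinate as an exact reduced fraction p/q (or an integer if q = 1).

1. B_x = 159/37  [BF · EC = -4706/37 ∩ BG · DA = 13623/37]
2. B_y = 29/37  [BF · EC = -4706/37 ∩ BG · DA = 13623/37]
   → B = (159/37, 29/37)

B = (159/37, 29/37)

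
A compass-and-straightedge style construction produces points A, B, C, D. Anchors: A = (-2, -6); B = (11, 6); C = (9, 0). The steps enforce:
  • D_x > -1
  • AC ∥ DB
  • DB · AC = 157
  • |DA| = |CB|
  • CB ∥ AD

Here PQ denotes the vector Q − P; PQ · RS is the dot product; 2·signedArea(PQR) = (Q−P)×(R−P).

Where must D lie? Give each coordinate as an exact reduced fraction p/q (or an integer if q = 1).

D = (0, 0)

1. D_x = 0  [AC ∥ DB ∩ CB ∥ AD]
2. D_y = 0  [AC ∥ DB ∩ CB ∥ AD]
   → D = (0, 0)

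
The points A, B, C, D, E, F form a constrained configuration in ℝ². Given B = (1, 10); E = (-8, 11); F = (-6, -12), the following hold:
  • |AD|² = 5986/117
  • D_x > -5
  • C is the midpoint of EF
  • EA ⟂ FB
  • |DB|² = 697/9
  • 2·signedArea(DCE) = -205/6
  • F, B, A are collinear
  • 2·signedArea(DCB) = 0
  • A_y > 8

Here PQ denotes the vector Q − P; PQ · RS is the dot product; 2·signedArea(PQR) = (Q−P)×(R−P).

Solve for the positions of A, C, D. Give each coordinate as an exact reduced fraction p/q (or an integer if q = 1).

1. A_x = 6/13  [F, B, A are collinear ∩ EA ⟂ FB]
2. A_y = 108/13  [F, B, A are collinear ∩ EA ⟂ FB]
   → A = (6/13, 108/13)
3. C_x = -7  [C is the midpoint of EF]
4. C_y = -1/2  [C is the midpoint of EF]
   → C = (-7, -1/2)
5. D_x = -13/3  [2·signedArea(DCB) = 0 ∩ 2·signedArea(DCE) = -205/6]
6. D_y = 3  [2·signedArea(DCB) = 0 ∩ 2·signedArea(DCE) = -205/6]
   → D = (-13/3, 3)

A = (6/13, 108/13)
C = (-7, -1/2)
D = (-13/3, 3)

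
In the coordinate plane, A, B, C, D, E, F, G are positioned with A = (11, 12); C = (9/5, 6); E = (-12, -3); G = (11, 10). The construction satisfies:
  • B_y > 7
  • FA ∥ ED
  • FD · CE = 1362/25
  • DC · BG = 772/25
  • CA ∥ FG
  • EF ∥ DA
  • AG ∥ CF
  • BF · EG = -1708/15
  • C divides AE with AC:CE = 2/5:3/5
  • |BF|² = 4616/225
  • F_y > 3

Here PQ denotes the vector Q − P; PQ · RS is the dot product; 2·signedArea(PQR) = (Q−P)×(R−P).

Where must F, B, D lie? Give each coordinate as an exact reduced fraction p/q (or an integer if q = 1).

1. F_x = 9/5  [CA ∥ FG ∩ AG ∥ CF]
2. F_y = 4  [CA ∥ FG ∩ AG ∥ CF]
   → F = (9/5, 4)
3. B_x = 73/15  [line -23·x + -13·y + 3109/15 = 0 ∩ |BF|² = 4616/225]
4. B_y = 22/3  [line -23·x + -13·y + 3109/15 = 0 ∩ |BF|² = 4616/225]
   → B = (73/15, 22/3)
5. D_x = -14/5  [EF ∥ DA ∩ FA ∥ ED]
6. D_y = 5  [EF ∥ DA ∩ FA ∥ ED]
   → D = (-14/5, 5)

B = (73/15, 22/3)
D = (-14/5, 5)
F = (9/5, 4)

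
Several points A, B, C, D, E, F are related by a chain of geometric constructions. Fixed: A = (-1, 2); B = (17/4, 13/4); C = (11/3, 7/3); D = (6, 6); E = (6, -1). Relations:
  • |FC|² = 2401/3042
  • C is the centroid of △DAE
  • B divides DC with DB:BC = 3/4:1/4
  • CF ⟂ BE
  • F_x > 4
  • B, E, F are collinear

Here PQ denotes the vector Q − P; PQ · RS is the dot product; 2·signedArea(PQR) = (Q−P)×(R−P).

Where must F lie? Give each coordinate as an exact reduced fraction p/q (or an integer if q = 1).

1. F_x = 1517/338  [B, E, F are collinear ∩ CF ⟂ BE]
2. F_y = 903/338  [B, E, F are collinear ∩ CF ⟂ BE]
   → F = (1517/338, 903/338)

F = (1517/338, 903/338)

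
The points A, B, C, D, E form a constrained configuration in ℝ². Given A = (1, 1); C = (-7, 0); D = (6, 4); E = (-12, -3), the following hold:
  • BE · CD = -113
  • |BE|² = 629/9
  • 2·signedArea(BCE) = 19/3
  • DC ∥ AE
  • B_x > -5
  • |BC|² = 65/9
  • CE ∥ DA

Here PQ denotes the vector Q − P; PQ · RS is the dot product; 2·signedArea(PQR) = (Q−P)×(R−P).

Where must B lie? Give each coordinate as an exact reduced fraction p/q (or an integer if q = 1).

B = (-13/3, 1/3)

1. B_x = -13/3  [BE · CD = -113 ∩ 2·signedArea(BCE) = 19/3]
2. B_y = 1/3  [BE · CD = -113 ∩ 2·signedArea(BCE) = 19/3]
   → B = (-13/3, 1/3)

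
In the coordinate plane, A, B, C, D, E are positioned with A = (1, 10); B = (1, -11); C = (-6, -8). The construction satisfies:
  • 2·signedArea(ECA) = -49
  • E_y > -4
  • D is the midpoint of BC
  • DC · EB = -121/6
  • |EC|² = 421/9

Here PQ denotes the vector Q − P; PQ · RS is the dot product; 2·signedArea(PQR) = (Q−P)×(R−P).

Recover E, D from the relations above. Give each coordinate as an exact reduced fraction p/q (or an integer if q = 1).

1. E_x = -4/3  [line -18·x + 7·y + -3 = 0 ∩ |EC|² = 421/9]
2. E_y = -3  [line -18·x + 7·y + -3 = 0 ∩ |EC|² = 421/9]
   → E = (-4/3, -3)
3. D_x = -5/2  [D is the midpoint of BC]
4. D_y = -19/2  [D is the midpoint of BC]
   → D = (-5/2, -19/2)

D = (-5/2, -19/2)
E = (-4/3, -3)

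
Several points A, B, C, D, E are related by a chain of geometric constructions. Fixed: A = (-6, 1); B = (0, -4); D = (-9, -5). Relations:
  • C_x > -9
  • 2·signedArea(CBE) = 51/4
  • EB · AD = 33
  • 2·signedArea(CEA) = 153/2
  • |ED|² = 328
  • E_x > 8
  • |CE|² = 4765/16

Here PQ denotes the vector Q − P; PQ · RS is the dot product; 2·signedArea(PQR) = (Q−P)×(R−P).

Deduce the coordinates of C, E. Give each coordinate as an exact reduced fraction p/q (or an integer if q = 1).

1. E_x = 9  [line 3·x + 6·y + -9 = 0 ∩ |ED|² = 328]
2. E_y = -3  [line 3·x + 6·y + -9 = 0 ∩ |ED|² = 328]
   → E = (9, -3)
3. C_x = -33/4  [2·signedArea(CEA) = 153/2 ∩ 2·signedArea(CBE) = 51/4]
4. C_y = -7/2  [2·signedArea(CEA) = 153/2 ∩ 2·signedArea(CBE) = 51/4]
   → C = (-33/4, -7/2)

C = (-33/4, -7/2)
E = (9, -3)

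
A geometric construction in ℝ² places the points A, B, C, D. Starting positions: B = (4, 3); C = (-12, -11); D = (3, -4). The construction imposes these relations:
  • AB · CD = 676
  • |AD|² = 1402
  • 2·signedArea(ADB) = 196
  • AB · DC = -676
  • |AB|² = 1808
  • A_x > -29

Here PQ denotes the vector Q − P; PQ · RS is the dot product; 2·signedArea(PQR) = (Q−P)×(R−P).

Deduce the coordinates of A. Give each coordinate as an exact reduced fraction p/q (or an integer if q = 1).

A = (-28, -25)

1. A_x = -28  [AB · DC = -676 ∩ 2·signedArea(ADB) = 196]
2. A_y = -25  [AB · DC = -676 ∩ 2·signedArea(ADB) = 196]
   → A = (-28, -25)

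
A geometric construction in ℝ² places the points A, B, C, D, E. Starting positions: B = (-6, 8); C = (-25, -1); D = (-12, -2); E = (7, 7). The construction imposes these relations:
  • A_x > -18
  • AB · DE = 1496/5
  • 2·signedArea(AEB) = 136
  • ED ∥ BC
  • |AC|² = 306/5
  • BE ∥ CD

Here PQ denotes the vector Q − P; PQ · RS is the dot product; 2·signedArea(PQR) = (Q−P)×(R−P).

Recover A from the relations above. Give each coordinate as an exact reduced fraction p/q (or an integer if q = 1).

1. A_x = -86/5  [2·signedArea(AEB) = 136 ∩ AB · DE = 1496/5]
2. A_y = -8/5  [2·signedArea(AEB) = 136 ∩ AB · DE = 1496/5]
   → A = (-86/5, -8/5)

A = (-86/5, -8/5)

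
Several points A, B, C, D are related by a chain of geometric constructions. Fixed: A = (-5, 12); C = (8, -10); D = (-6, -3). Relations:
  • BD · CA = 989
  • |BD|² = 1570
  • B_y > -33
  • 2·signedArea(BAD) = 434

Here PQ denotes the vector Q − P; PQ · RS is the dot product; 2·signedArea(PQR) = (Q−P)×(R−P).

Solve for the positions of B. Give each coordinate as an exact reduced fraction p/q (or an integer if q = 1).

1. B_x = 21  [BD · CA = 989 ∩ 2·signedArea(BAD) = 434]
2. B_y = -32  [BD · CA = 989 ∩ 2·signedArea(BAD) = 434]
   → B = (21, -32)

B = (21, -32)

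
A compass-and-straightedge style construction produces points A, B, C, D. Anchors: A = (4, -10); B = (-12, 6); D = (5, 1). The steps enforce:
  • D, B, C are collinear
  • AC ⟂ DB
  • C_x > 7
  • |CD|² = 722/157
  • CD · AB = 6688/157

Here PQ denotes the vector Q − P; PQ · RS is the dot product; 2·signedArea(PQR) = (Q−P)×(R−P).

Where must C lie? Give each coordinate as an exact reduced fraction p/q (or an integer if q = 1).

1. C_x = 1108/157  [D, B, C are collinear ∩ AC ⟂ DB]
2. C_y = 62/157  [D, B, C are collinear ∩ AC ⟂ DB]
   → C = (1108/157, 62/157)

C = (1108/157, 62/157)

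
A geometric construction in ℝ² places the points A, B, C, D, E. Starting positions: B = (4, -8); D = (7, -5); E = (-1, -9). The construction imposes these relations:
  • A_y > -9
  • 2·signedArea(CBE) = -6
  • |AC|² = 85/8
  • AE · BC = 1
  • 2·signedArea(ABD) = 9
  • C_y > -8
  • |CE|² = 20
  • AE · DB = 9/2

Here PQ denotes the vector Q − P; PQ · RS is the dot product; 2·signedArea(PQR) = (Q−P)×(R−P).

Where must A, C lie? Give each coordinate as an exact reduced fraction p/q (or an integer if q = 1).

1. A_x = 1/4  [2·signedArea(ABD) = 9 ∩ AE · DB = 9/2]
2. A_y = -35/4  [2·signedArea(ABD) = 9 ∩ AE · DB = 9/2]
   → A = (1/4, -35/4)
3. C_x = 3  [AE · BC = 1 ∩ 2·signedArea(CBE) = -6]
4. C_y = -7  [AE · BC = 1 ∩ 2·signedArea(CBE) = -6]
   → C = (3, -7)

A = (1/4, -35/4)
C = (3, -7)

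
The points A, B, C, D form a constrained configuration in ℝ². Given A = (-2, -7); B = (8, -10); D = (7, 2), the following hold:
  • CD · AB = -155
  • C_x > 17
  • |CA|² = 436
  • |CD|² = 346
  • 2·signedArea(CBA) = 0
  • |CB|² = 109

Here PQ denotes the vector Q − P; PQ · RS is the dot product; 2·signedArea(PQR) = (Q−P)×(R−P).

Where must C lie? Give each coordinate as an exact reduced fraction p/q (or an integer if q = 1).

C = (18, -13)

1. C_x = 18  [2·signedArea(CBA) = 0 ∩ CD · AB = -155]
2. C_y = -13  [2·signedArea(CBA) = 0 ∩ CD · AB = -155]
   → C = (18, -13)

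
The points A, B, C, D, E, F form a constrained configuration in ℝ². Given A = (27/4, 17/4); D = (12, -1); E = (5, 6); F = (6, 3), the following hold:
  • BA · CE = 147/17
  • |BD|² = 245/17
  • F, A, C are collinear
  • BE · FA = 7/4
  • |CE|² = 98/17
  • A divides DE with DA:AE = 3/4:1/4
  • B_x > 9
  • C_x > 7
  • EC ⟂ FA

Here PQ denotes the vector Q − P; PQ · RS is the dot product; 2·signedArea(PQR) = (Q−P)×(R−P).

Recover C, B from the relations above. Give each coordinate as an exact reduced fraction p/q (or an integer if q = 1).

1. C_x = 120/17  [F, A, C are collinear ∩ EC ⟂ FA]
2. C_y = 81/17  [F, A, C are collinear ∩ EC ⟂ FA]
   → C = (120/17, 81/17)
3. B_x = 162/17  [BE · FA = 7/4 ∩ BA · CE = 147/17]
4. B_y = 32/17  [BE · FA = 7/4 ∩ BA · CE = 147/17]
   → B = (162/17, 32/17)

B = (162/17, 32/17)
C = (120/17, 81/17)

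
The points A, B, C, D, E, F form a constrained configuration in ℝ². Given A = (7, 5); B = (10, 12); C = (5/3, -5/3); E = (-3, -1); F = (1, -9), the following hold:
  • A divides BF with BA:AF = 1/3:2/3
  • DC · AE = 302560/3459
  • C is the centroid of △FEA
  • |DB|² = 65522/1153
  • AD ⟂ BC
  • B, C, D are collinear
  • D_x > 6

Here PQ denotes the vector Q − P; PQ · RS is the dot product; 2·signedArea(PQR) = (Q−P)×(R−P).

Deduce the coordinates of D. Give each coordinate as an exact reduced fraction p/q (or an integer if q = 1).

D = (7005/1153, 6415/1153)

1. D_x = 7005/1153  [B, C, D are collinear ∩ AD ⟂ BC]
2. D_y = 6415/1153  [B, C, D are collinear ∩ AD ⟂ BC]
   → D = (7005/1153, 6415/1153)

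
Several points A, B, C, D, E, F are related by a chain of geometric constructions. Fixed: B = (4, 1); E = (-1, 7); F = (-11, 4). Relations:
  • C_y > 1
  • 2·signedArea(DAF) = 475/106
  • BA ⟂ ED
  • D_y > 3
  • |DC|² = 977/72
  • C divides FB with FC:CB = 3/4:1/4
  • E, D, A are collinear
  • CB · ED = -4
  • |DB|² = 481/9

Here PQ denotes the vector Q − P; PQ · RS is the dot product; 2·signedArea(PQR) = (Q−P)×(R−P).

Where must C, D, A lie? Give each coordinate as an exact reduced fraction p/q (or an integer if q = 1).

A = (-251/106, 481/106)
C = (1/4, 7/4)
D = (-8/3, 4)

1. C_x = 1/4  [C divides FB with FC:CB = 3/4:1/4]
2. C_y = 7/4  [C divides FB with FC:CB = 3/4:1/4]
   → C = (1/4, 7/4)
3. D_x = -8/3  [line 15/4·x + -3/4·y + 13 = 0 ∩ |DB|² = 481/9]
4. D_y = 4  [line 15/4·x + -3/4·y + 13 = 0 ∩ |DB|² = 481/9]
   → D = (-8/3, 4)
5. A_x = -251/106  [2·signedArea(DAF) = 475/106 ∩ E, D, A are collinear]
6. A_y = 481/106  [2·signedArea(DAF) = 475/106 ∩ E, D, A are collinear]
   → A = (-251/106, 481/106)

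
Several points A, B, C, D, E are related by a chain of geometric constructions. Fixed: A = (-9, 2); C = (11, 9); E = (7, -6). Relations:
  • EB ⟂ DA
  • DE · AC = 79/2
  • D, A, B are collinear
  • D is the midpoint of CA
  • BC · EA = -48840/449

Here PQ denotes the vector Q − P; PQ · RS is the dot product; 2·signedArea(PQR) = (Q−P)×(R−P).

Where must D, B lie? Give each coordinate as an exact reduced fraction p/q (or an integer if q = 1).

B = (1239/449, 2746/449)
D = (1, 11/2)

1. D_x = 1  [D is the midpoint of CA]
2. D_y = 11/2  [D is the midpoint of CA]
   → D = (1, 11/2)
3. B_x = 1239/449  [D, A, B are collinear ∩ EB ⟂ DA]
4. B_y = 2746/449  [D, A, B are collinear ∩ EB ⟂ DA]
   → B = (1239/449, 2746/449)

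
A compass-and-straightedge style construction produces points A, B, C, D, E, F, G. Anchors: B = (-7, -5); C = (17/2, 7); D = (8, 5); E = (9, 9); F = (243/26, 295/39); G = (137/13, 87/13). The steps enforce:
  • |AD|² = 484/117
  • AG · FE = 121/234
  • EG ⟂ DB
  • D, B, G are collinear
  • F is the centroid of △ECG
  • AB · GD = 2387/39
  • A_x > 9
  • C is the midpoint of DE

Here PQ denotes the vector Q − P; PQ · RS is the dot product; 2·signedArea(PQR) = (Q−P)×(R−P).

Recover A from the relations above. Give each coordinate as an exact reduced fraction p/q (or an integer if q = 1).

A = (126/13, 239/39)

1. A_x = 126/13  [AG · FE = 121/234 ∩ AB · GD = 2387/39]
2. A_y = 239/39  [AG · FE = 121/234 ∩ AB · GD = 2387/39]
   → A = (126/13, 239/39)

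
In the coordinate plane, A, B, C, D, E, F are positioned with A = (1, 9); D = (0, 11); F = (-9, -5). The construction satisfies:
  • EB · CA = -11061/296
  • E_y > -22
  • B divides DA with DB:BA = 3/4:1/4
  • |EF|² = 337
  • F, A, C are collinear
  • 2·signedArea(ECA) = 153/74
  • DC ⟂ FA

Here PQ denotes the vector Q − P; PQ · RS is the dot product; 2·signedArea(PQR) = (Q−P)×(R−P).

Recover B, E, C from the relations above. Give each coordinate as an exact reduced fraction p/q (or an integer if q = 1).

1. B_x = 3/4  [B divides DA with DB:BA = 3/4:1/4]
2. B_y = 19/2  [B divides DA with DB:BA = 3/4:1/4]
   → B = (3/4, 19/2)
3. C_x = 119/74  [F, A, C are collinear ∩ DC ⟂ FA]
4. C_y = 729/74  [F, A, C are collinear ∩ DC ⟂ FA]
   → C = (119/74, 729/74)
5. E_x = -18  [EB · CA = -11061/296 ∩ 2·signedArea(ECA) = 153/74]
6. E_y = -21  [EB · CA = -11061/296 ∩ 2·signedArea(ECA) = 153/74]
   → E = (-18, -21)

B = (3/4, 19/2)
C = (119/74, 729/74)
E = (-18, -21)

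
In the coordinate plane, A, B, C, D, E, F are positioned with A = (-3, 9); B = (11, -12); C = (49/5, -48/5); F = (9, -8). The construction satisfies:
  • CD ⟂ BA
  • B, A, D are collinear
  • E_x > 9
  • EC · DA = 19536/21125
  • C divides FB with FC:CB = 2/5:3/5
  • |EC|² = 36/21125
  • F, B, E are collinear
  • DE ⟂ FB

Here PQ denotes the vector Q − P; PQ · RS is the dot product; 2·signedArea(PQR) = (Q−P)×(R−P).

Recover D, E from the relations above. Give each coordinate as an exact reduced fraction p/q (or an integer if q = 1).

D = (619/65, -636/65)
E = (3191/325, -3132/325)

1. D_x = 619/65  [B, A, D are collinear ∩ CD ⟂ BA]
2. D_y = -636/65  [B, A, D are collinear ∩ CD ⟂ BA]
   → D = (619/65, -636/65)
3. E_x = 3191/325  [F, B, E are collinear ∩ DE ⟂ FB]
4. E_y = -3132/325  [F, B, E are collinear ∩ DE ⟂ FB]
   → E = (3191/325, -3132/325)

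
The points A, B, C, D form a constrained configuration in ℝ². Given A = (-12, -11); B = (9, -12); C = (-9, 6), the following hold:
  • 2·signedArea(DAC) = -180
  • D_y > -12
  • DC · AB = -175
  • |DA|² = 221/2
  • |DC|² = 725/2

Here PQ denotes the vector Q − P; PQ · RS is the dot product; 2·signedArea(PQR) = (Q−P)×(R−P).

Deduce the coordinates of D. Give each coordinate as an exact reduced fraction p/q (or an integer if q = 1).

1. D_x = -3/2  [2·signedArea(DAC) = -180 ∩ DC · AB = -175]
2. D_y = -23/2  [2·signedArea(DAC) = -180 ∩ DC · AB = -175]
   → D = (-3/2, -23/2)

D = (-3/2, -23/2)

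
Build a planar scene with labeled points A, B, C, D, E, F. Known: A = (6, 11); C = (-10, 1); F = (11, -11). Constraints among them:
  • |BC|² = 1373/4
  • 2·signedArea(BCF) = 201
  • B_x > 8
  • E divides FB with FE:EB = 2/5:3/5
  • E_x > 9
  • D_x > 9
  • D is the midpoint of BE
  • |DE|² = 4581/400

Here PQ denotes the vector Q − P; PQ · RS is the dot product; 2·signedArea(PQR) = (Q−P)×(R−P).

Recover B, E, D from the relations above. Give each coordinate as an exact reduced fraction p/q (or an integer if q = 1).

1. B_x = 17/2  [line 12·x + 21·y + -102 = 0 ∩ |BC|² = 1373/4]
2. B_y = 0  [line 12·x + 21·y + -102 = 0 ∩ |BC|² = 1373/4]
   → B = (17/2, 0)
3. E_x = 10  [E divides FB with FE:EB = 2/5:3/5]
4. E_y = -33/5  [E divides FB with FE:EB = 2/5:3/5]
   → E = (10, -33/5)
5. D_x = 37/4  [D is the midpoint of BE]
6. D_y = -33/10  [D is the midpoint of BE]
   → D = (37/4, -33/10)

B = (17/2, 0)
D = (37/4, -33/10)
E = (10, -33/5)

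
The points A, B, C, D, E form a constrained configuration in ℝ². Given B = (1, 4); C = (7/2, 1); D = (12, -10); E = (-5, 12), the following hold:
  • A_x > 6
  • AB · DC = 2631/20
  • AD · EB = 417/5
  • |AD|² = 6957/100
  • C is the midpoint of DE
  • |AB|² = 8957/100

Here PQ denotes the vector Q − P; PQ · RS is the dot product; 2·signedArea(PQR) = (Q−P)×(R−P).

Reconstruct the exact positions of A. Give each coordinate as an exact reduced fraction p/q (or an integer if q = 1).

1. A_x = 69/10  [AD · EB = 417/5 ∩ AB · DC = 2631/20]
2. A_y = -17/5  [AD · EB = 417/5 ∩ AB · DC = 2631/20]
   → A = (69/10, -17/5)

A = (69/10, -17/5)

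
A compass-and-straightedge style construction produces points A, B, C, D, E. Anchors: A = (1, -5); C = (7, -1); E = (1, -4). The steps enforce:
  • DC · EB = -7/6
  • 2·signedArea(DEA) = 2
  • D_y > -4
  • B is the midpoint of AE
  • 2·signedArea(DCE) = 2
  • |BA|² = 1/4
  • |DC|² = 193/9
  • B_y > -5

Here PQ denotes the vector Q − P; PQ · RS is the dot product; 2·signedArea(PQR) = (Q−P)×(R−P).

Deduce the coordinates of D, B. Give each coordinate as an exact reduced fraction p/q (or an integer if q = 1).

1. D_x = 3  [2·signedArea(DEA) = 2 ∩ 2·signedArea(DCE) = 2]
2. D_y = -10/3  [2·signedArea(DEA) = 2 ∩ 2·signedArea(DCE) = 2]
   → D = (3, -10/3)
3. B_x = 1  [B is the midpoint of AE]
4. B_y = -9/2  [B is the midpoint of AE]
   → B = (1, -9/2)

B = (1, -9/2)
D = (3, -10/3)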